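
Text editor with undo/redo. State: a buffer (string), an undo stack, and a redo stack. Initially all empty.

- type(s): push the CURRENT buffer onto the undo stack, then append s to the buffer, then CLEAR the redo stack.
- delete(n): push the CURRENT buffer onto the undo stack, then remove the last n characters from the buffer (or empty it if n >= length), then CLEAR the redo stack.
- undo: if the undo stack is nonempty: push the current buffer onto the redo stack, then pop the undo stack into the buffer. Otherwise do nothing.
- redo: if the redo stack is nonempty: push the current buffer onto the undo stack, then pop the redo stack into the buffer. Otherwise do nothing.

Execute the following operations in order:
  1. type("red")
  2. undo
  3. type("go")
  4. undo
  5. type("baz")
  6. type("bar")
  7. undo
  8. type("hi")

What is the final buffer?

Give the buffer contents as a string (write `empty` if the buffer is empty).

Answer: bazhi

Derivation:
After op 1 (type): buf='red' undo_depth=1 redo_depth=0
After op 2 (undo): buf='(empty)' undo_depth=0 redo_depth=1
After op 3 (type): buf='go' undo_depth=1 redo_depth=0
After op 4 (undo): buf='(empty)' undo_depth=0 redo_depth=1
After op 5 (type): buf='baz' undo_depth=1 redo_depth=0
After op 6 (type): buf='bazbar' undo_depth=2 redo_depth=0
After op 7 (undo): buf='baz' undo_depth=1 redo_depth=1
After op 8 (type): buf='bazhi' undo_depth=2 redo_depth=0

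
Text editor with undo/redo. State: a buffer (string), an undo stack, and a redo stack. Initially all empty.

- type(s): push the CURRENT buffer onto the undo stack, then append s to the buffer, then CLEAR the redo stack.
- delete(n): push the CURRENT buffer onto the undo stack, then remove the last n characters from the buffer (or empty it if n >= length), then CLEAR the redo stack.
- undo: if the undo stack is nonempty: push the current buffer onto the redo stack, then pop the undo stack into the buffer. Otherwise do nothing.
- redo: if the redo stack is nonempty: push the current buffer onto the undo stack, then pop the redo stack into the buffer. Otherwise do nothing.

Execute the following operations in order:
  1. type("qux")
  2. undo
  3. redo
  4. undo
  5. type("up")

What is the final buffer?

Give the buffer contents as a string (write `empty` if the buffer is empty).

Answer: up

Derivation:
After op 1 (type): buf='qux' undo_depth=1 redo_depth=0
After op 2 (undo): buf='(empty)' undo_depth=0 redo_depth=1
After op 3 (redo): buf='qux' undo_depth=1 redo_depth=0
After op 4 (undo): buf='(empty)' undo_depth=0 redo_depth=1
After op 5 (type): buf='up' undo_depth=1 redo_depth=0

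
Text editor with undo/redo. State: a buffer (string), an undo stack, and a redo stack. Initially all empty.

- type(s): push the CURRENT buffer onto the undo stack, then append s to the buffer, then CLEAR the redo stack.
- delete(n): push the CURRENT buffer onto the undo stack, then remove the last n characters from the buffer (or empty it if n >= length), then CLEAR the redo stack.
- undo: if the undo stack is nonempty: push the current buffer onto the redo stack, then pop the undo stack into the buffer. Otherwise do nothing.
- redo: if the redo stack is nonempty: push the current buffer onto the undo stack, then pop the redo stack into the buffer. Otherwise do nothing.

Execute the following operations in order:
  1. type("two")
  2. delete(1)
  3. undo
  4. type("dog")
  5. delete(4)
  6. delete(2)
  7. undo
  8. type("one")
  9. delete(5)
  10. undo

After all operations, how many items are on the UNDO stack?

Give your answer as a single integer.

Answer: 4

Derivation:
After op 1 (type): buf='two' undo_depth=1 redo_depth=0
After op 2 (delete): buf='tw' undo_depth=2 redo_depth=0
After op 3 (undo): buf='two' undo_depth=1 redo_depth=1
After op 4 (type): buf='twodog' undo_depth=2 redo_depth=0
After op 5 (delete): buf='tw' undo_depth=3 redo_depth=0
After op 6 (delete): buf='(empty)' undo_depth=4 redo_depth=0
After op 7 (undo): buf='tw' undo_depth=3 redo_depth=1
After op 8 (type): buf='twone' undo_depth=4 redo_depth=0
After op 9 (delete): buf='(empty)' undo_depth=5 redo_depth=0
After op 10 (undo): buf='twone' undo_depth=4 redo_depth=1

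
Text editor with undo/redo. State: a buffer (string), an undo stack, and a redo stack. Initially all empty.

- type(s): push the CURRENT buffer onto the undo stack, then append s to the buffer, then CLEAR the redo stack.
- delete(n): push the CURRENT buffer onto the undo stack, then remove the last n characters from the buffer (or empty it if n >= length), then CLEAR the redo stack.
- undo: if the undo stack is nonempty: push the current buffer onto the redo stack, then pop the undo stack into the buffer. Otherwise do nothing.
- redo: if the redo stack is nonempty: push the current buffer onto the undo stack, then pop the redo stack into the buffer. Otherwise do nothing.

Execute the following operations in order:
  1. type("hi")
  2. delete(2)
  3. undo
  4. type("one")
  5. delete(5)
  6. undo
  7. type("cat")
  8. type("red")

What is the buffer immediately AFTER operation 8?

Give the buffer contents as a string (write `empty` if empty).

After op 1 (type): buf='hi' undo_depth=1 redo_depth=0
After op 2 (delete): buf='(empty)' undo_depth=2 redo_depth=0
After op 3 (undo): buf='hi' undo_depth=1 redo_depth=1
After op 4 (type): buf='hione' undo_depth=2 redo_depth=0
After op 5 (delete): buf='(empty)' undo_depth=3 redo_depth=0
After op 6 (undo): buf='hione' undo_depth=2 redo_depth=1
After op 7 (type): buf='hionecat' undo_depth=3 redo_depth=0
After op 8 (type): buf='hionecatred' undo_depth=4 redo_depth=0

Answer: hionecatred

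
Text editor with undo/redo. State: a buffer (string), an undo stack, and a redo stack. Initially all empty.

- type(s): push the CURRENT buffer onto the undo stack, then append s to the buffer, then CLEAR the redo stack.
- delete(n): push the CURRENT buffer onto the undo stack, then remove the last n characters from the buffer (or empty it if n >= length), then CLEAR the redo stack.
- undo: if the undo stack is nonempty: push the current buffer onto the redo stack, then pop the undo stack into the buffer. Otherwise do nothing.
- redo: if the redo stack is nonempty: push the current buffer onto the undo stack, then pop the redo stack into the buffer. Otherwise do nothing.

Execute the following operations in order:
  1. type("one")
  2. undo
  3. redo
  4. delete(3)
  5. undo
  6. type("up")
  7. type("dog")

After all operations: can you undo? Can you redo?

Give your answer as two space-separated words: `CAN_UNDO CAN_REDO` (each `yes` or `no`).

After op 1 (type): buf='one' undo_depth=1 redo_depth=0
After op 2 (undo): buf='(empty)' undo_depth=0 redo_depth=1
After op 3 (redo): buf='one' undo_depth=1 redo_depth=0
After op 4 (delete): buf='(empty)' undo_depth=2 redo_depth=0
After op 5 (undo): buf='one' undo_depth=1 redo_depth=1
After op 6 (type): buf='oneup' undo_depth=2 redo_depth=0
After op 7 (type): buf='oneupdog' undo_depth=3 redo_depth=0

Answer: yes no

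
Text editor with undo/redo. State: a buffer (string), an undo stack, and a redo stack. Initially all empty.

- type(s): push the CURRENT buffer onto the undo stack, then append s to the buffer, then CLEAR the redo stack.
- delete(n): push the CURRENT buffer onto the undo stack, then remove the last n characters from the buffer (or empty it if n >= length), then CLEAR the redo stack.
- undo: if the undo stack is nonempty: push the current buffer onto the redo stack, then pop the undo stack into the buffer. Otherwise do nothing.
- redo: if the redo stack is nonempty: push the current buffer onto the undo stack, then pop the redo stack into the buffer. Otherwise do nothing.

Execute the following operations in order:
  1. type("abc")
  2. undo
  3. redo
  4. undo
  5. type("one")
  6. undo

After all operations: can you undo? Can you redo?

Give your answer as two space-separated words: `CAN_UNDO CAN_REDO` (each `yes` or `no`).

After op 1 (type): buf='abc' undo_depth=1 redo_depth=0
After op 2 (undo): buf='(empty)' undo_depth=0 redo_depth=1
After op 3 (redo): buf='abc' undo_depth=1 redo_depth=0
After op 4 (undo): buf='(empty)' undo_depth=0 redo_depth=1
After op 5 (type): buf='one' undo_depth=1 redo_depth=0
After op 6 (undo): buf='(empty)' undo_depth=0 redo_depth=1

Answer: no yes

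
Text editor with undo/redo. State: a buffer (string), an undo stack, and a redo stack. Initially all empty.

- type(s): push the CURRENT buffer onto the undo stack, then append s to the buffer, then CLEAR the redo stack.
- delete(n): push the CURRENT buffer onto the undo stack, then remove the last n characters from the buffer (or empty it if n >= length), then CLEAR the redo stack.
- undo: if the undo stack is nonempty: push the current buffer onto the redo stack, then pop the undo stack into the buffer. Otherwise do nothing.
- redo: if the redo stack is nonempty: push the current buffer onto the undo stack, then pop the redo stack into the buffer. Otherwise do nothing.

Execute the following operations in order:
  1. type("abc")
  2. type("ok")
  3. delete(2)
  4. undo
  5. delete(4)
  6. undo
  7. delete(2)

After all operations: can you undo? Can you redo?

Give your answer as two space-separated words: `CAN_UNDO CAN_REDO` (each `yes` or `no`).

After op 1 (type): buf='abc' undo_depth=1 redo_depth=0
After op 2 (type): buf='abcok' undo_depth=2 redo_depth=0
After op 3 (delete): buf='abc' undo_depth=3 redo_depth=0
After op 4 (undo): buf='abcok' undo_depth=2 redo_depth=1
After op 5 (delete): buf='a' undo_depth=3 redo_depth=0
After op 6 (undo): buf='abcok' undo_depth=2 redo_depth=1
After op 7 (delete): buf='abc' undo_depth=3 redo_depth=0

Answer: yes no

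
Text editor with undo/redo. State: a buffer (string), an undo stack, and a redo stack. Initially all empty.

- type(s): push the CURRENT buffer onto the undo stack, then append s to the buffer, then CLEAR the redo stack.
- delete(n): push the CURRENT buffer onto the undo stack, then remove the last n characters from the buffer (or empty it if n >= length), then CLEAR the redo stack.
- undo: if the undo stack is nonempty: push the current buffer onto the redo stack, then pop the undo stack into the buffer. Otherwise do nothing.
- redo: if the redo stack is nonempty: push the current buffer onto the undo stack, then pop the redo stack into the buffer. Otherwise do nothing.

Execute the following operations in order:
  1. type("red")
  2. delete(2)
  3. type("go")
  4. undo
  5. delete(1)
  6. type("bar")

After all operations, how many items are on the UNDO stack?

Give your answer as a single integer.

After op 1 (type): buf='red' undo_depth=1 redo_depth=0
After op 2 (delete): buf='r' undo_depth=2 redo_depth=0
After op 3 (type): buf='rgo' undo_depth=3 redo_depth=0
After op 4 (undo): buf='r' undo_depth=2 redo_depth=1
After op 5 (delete): buf='(empty)' undo_depth=3 redo_depth=0
After op 6 (type): buf='bar' undo_depth=4 redo_depth=0

Answer: 4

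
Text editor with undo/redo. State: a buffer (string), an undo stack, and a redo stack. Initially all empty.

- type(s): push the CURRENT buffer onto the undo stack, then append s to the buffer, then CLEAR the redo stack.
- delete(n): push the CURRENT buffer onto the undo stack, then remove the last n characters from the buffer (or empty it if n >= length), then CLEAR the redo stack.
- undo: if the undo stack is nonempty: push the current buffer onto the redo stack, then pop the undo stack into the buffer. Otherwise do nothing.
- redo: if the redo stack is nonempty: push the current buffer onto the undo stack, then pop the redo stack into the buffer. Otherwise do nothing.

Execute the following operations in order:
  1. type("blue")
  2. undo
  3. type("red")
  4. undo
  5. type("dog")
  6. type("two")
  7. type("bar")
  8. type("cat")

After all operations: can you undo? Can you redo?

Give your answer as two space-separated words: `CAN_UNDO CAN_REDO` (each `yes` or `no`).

Answer: yes no

Derivation:
After op 1 (type): buf='blue' undo_depth=1 redo_depth=0
After op 2 (undo): buf='(empty)' undo_depth=0 redo_depth=1
After op 3 (type): buf='red' undo_depth=1 redo_depth=0
After op 4 (undo): buf='(empty)' undo_depth=0 redo_depth=1
After op 5 (type): buf='dog' undo_depth=1 redo_depth=0
After op 6 (type): buf='dogtwo' undo_depth=2 redo_depth=0
After op 7 (type): buf='dogtwobar' undo_depth=3 redo_depth=0
After op 8 (type): buf='dogtwobarcat' undo_depth=4 redo_depth=0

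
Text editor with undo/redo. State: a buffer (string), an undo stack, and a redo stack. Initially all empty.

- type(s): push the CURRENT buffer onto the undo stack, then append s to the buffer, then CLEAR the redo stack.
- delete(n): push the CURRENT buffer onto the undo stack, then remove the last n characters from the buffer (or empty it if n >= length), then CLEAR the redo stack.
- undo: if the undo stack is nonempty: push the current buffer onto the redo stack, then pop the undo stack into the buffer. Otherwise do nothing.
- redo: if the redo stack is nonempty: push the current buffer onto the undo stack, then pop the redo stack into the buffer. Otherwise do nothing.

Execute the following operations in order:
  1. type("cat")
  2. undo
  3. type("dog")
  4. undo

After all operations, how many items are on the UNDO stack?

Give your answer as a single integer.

After op 1 (type): buf='cat' undo_depth=1 redo_depth=0
After op 2 (undo): buf='(empty)' undo_depth=0 redo_depth=1
After op 3 (type): buf='dog' undo_depth=1 redo_depth=0
After op 4 (undo): buf='(empty)' undo_depth=0 redo_depth=1

Answer: 0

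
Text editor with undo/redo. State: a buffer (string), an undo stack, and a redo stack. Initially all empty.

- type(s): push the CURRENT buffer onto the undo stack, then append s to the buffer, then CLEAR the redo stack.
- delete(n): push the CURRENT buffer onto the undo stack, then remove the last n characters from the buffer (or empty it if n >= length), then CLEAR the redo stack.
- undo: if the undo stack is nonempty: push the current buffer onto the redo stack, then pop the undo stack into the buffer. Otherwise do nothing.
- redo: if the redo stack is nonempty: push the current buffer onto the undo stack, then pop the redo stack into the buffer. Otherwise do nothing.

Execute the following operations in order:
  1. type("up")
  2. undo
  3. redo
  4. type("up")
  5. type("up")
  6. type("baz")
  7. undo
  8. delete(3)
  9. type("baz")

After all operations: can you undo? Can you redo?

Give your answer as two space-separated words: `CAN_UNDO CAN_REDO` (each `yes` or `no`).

Answer: yes no

Derivation:
After op 1 (type): buf='up' undo_depth=1 redo_depth=0
After op 2 (undo): buf='(empty)' undo_depth=0 redo_depth=1
After op 3 (redo): buf='up' undo_depth=1 redo_depth=0
After op 4 (type): buf='upup' undo_depth=2 redo_depth=0
After op 5 (type): buf='upupup' undo_depth=3 redo_depth=0
After op 6 (type): buf='upupupbaz' undo_depth=4 redo_depth=0
After op 7 (undo): buf='upupup' undo_depth=3 redo_depth=1
After op 8 (delete): buf='upu' undo_depth=4 redo_depth=0
After op 9 (type): buf='upubaz' undo_depth=5 redo_depth=0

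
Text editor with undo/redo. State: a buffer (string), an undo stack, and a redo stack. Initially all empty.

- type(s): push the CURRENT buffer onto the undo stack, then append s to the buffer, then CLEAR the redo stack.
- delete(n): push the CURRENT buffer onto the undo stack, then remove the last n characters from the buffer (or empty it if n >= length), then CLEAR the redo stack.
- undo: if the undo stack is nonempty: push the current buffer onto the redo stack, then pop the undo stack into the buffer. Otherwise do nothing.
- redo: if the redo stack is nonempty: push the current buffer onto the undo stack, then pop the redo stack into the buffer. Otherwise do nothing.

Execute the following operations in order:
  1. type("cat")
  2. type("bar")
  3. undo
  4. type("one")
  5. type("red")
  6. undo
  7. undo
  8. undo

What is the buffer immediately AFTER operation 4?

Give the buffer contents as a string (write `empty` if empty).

After op 1 (type): buf='cat' undo_depth=1 redo_depth=0
After op 2 (type): buf='catbar' undo_depth=2 redo_depth=0
After op 3 (undo): buf='cat' undo_depth=1 redo_depth=1
After op 4 (type): buf='catone' undo_depth=2 redo_depth=0

Answer: catone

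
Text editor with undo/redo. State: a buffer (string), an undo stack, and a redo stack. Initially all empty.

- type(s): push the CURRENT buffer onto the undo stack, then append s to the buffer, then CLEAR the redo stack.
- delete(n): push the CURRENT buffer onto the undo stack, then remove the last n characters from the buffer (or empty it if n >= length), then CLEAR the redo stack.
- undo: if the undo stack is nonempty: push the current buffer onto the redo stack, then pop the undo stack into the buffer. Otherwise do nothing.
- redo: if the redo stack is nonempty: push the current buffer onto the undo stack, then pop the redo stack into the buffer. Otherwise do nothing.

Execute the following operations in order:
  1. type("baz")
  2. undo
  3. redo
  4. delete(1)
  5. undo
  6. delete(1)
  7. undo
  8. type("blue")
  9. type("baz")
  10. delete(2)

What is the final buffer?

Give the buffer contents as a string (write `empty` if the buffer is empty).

Answer: bazblueb

Derivation:
After op 1 (type): buf='baz' undo_depth=1 redo_depth=0
After op 2 (undo): buf='(empty)' undo_depth=0 redo_depth=1
After op 3 (redo): buf='baz' undo_depth=1 redo_depth=0
After op 4 (delete): buf='ba' undo_depth=2 redo_depth=0
After op 5 (undo): buf='baz' undo_depth=1 redo_depth=1
After op 6 (delete): buf='ba' undo_depth=2 redo_depth=0
After op 7 (undo): buf='baz' undo_depth=1 redo_depth=1
After op 8 (type): buf='bazblue' undo_depth=2 redo_depth=0
After op 9 (type): buf='bazbluebaz' undo_depth=3 redo_depth=0
After op 10 (delete): buf='bazblueb' undo_depth=4 redo_depth=0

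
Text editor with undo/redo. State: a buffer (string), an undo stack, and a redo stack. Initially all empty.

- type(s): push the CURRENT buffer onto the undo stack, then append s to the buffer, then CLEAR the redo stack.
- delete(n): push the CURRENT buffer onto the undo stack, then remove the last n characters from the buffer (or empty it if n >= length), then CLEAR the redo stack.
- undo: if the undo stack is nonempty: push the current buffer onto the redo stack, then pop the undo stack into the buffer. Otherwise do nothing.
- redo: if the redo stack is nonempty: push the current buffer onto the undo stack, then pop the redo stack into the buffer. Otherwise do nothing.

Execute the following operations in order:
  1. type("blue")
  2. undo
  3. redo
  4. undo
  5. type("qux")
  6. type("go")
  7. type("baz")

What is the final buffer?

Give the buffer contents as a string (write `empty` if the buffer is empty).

After op 1 (type): buf='blue' undo_depth=1 redo_depth=0
After op 2 (undo): buf='(empty)' undo_depth=0 redo_depth=1
After op 3 (redo): buf='blue' undo_depth=1 redo_depth=0
After op 4 (undo): buf='(empty)' undo_depth=0 redo_depth=1
After op 5 (type): buf='qux' undo_depth=1 redo_depth=0
After op 6 (type): buf='quxgo' undo_depth=2 redo_depth=0
After op 7 (type): buf='quxgobaz' undo_depth=3 redo_depth=0

Answer: quxgobaz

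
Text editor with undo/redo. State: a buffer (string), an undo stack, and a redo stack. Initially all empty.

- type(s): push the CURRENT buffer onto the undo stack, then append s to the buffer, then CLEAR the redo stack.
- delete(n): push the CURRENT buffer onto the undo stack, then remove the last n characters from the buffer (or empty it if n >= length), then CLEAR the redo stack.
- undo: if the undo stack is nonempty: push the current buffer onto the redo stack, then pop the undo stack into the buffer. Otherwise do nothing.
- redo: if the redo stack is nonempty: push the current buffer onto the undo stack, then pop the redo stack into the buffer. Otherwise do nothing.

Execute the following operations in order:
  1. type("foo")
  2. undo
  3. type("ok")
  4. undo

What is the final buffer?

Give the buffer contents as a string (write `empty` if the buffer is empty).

Answer: empty

Derivation:
After op 1 (type): buf='foo' undo_depth=1 redo_depth=0
After op 2 (undo): buf='(empty)' undo_depth=0 redo_depth=1
After op 3 (type): buf='ok' undo_depth=1 redo_depth=0
After op 4 (undo): buf='(empty)' undo_depth=0 redo_depth=1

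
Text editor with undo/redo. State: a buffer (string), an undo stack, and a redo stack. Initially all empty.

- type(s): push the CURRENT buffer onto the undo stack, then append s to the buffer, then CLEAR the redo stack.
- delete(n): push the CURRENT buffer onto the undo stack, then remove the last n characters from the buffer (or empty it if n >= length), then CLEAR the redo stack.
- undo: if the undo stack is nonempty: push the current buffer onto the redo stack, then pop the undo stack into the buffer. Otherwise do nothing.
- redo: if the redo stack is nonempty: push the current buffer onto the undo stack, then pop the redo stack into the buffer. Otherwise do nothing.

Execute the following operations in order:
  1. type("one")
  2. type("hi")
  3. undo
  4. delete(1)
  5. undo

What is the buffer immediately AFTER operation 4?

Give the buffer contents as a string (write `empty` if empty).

Answer: on

Derivation:
After op 1 (type): buf='one' undo_depth=1 redo_depth=0
After op 2 (type): buf='onehi' undo_depth=2 redo_depth=0
After op 3 (undo): buf='one' undo_depth=1 redo_depth=1
After op 4 (delete): buf='on' undo_depth=2 redo_depth=0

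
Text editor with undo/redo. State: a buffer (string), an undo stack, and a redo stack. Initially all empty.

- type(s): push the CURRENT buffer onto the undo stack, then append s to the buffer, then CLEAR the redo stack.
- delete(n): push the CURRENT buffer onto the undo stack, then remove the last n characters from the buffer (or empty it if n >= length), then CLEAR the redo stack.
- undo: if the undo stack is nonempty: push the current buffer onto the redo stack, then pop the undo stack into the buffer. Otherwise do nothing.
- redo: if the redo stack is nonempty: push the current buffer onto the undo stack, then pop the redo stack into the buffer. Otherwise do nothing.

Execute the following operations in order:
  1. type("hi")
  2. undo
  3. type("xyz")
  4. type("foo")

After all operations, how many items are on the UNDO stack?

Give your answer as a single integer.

Answer: 2

Derivation:
After op 1 (type): buf='hi' undo_depth=1 redo_depth=0
After op 2 (undo): buf='(empty)' undo_depth=0 redo_depth=1
After op 3 (type): buf='xyz' undo_depth=1 redo_depth=0
After op 4 (type): buf='xyzfoo' undo_depth=2 redo_depth=0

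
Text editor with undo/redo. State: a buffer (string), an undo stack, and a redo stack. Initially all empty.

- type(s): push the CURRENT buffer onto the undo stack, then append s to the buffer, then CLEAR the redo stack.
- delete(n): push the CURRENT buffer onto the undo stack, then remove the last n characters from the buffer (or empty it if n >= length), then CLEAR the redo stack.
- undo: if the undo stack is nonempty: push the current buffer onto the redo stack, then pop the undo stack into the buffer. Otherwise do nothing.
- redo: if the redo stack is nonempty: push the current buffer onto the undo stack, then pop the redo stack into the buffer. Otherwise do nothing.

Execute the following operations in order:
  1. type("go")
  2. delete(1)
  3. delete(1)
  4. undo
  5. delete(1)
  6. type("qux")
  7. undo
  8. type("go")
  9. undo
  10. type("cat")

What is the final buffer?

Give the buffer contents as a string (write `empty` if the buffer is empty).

After op 1 (type): buf='go' undo_depth=1 redo_depth=0
After op 2 (delete): buf='g' undo_depth=2 redo_depth=0
After op 3 (delete): buf='(empty)' undo_depth=3 redo_depth=0
After op 4 (undo): buf='g' undo_depth=2 redo_depth=1
After op 5 (delete): buf='(empty)' undo_depth=3 redo_depth=0
After op 6 (type): buf='qux' undo_depth=4 redo_depth=0
After op 7 (undo): buf='(empty)' undo_depth=3 redo_depth=1
After op 8 (type): buf='go' undo_depth=4 redo_depth=0
After op 9 (undo): buf='(empty)' undo_depth=3 redo_depth=1
After op 10 (type): buf='cat' undo_depth=4 redo_depth=0

Answer: cat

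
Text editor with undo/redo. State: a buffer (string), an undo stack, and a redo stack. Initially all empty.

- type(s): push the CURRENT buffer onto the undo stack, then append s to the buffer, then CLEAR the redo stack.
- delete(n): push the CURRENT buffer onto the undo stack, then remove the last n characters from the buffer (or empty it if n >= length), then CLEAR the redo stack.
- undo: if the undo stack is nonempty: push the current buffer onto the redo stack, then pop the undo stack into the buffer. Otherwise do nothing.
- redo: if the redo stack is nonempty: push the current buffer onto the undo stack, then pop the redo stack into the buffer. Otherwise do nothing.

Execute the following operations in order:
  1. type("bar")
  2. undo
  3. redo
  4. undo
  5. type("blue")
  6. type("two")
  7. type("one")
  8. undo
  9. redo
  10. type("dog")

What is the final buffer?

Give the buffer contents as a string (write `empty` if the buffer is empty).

Answer: bluetwoonedog

Derivation:
After op 1 (type): buf='bar' undo_depth=1 redo_depth=0
After op 2 (undo): buf='(empty)' undo_depth=0 redo_depth=1
After op 3 (redo): buf='bar' undo_depth=1 redo_depth=0
After op 4 (undo): buf='(empty)' undo_depth=0 redo_depth=1
After op 5 (type): buf='blue' undo_depth=1 redo_depth=0
After op 6 (type): buf='bluetwo' undo_depth=2 redo_depth=0
After op 7 (type): buf='bluetwoone' undo_depth=3 redo_depth=0
After op 8 (undo): buf='bluetwo' undo_depth=2 redo_depth=1
After op 9 (redo): buf='bluetwoone' undo_depth=3 redo_depth=0
After op 10 (type): buf='bluetwoonedog' undo_depth=4 redo_depth=0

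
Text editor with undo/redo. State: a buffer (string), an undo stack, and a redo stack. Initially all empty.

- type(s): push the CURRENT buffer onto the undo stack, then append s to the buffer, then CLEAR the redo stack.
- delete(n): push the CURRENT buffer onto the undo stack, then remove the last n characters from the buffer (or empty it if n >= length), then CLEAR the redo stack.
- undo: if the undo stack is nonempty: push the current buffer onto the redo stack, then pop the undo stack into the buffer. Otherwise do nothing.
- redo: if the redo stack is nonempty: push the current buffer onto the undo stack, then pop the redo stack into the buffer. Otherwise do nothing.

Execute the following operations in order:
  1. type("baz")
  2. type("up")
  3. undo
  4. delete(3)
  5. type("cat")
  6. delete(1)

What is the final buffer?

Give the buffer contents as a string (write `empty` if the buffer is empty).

After op 1 (type): buf='baz' undo_depth=1 redo_depth=0
After op 2 (type): buf='bazup' undo_depth=2 redo_depth=0
After op 3 (undo): buf='baz' undo_depth=1 redo_depth=1
After op 4 (delete): buf='(empty)' undo_depth=2 redo_depth=0
After op 5 (type): buf='cat' undo_depth=3 redo_depth=0
After op 6 (delete): buf='ca' undo_depth=4 redo_depth=0

Answer: ca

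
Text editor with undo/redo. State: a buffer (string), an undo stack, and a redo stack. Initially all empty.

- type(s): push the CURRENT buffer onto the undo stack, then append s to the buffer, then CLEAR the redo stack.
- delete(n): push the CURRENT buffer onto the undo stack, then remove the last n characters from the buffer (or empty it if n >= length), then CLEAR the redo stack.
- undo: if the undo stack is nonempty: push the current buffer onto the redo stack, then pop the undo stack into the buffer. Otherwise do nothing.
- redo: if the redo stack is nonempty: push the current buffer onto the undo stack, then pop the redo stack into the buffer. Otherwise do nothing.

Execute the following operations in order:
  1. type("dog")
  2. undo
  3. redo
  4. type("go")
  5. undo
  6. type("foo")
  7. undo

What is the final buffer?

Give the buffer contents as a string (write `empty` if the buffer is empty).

After op 1 (type): buf='dog' undo_depth=1 redo_depth=0
After op 2 (undo): buf='(empty)' undo_depth=0 redo_depth=1
After op 3 (redo): buf='dog' undo_depth=1 redo_depth=0
After op 4 (type): buf='doggo' undo_depth=2 redo_depth=0
After op 5 (undo): buf='dog' undo_depth=1 redo_depth=1
After op 6 (type): buf='dogfoo' undo_depth=2 redo_depth=0
After op 7 (undo): buf='dog' undo_depth=1 redo_depth=1

Answer: dog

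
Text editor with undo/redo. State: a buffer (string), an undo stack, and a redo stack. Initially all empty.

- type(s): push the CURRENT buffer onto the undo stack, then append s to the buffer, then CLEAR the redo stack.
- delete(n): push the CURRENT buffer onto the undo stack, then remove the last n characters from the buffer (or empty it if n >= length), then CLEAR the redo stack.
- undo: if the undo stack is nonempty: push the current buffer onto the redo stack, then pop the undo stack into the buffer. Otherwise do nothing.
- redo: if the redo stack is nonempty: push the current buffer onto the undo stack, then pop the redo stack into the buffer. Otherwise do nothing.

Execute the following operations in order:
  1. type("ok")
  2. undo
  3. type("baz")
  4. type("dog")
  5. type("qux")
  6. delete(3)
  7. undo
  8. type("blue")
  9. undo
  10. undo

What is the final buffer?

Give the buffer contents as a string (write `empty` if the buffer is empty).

After op 1 (type): buf='ok' undo_depth=1 redo_depth=0
After op 2 (undo): buf='(empty)' undo_depth=0 redo_depth=1
After op 3 (type): buf='baz' undo_depth=1 redo_depth=0
After op 4 (type): buf='bazdog' undo_depth=2 redo_depth=0
After op 5 (type): buf='bazdogqux' undo_depth=3 redo_depth=0
After op 6 (delete): buf='bazdog' undo_depth=4 redo_depth=0
After op 7 (undo): buf='bazdogqux' undo_depth=3 redo_depth=1
After op 8 (type): buf='bazdogquxblue' undo_depth=4 redo_depth=0
After op 9 (undo): buf='bazdogqux' undo_depth=3 redo_depth=1
After op 10 (undo): buf='bazdog' undo_depth=2 redo_depth=2

Answer: bazdog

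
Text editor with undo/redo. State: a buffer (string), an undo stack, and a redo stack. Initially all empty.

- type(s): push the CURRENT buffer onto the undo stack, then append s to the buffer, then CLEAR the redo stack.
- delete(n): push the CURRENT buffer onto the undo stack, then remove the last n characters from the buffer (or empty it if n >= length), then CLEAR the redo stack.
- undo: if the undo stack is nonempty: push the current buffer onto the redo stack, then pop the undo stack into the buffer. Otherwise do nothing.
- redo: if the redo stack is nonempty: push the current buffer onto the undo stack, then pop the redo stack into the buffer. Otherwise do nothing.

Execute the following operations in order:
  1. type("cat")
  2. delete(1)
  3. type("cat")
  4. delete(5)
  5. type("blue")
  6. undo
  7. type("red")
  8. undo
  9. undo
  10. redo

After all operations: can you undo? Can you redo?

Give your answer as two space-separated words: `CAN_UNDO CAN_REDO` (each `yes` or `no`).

After op 1 (type): buf='cat' undo_depth=1 redo_depth=0
After op 2 (delete): buf='ca' undo_depth=2 redo_depth=0
After op 3 (type): buf='cacat' undo_depth=3 redo_depth=0
After op 4 (delete): buf='(empty)' undo_depth=4 redo_depth=0
After op 5 (type): buf='blue' undo_depth=5 redo_depth=0
After op 6 (undo): buf='(empty)' undo_depth=4 redo_depth=1
After op 7 (type): buf='red' undo_depth=5 redo_depth=0
After op 8 (undo): buf='(empty)' undo_depth=4 redo_depth=1
After op 9 (undo): buf='cacat' undo_depth=3 redo_depth=2
After op 10 (redo): buf='(empty)' undo_depth=4 redo_depth=1

Answer: yes yes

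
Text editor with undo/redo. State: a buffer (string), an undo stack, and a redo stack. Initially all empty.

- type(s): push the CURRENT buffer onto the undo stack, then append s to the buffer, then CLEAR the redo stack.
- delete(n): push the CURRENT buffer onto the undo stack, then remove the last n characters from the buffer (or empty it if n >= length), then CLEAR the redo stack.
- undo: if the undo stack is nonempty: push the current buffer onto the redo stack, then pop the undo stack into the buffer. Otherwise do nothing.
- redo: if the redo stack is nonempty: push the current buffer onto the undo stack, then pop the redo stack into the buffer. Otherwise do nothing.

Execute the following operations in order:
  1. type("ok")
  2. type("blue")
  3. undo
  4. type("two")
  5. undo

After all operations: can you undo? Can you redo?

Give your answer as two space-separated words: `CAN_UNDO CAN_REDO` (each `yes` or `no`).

After op 1 (type): buf='ok' undo_depth=1 redo_depth=0
After op 2 (type): buf='okblue' undo_depth=2 redo_depth=0
After op 3 (undo): buf='ok' undo_depth=1 redo_depth=1
After op 4 (type): buf='oktwo' undo_depth=2 redo_depth=0
After op 5 (undo): buf='ok' undo_depth=1 redo_depth=1

Answer: yes yes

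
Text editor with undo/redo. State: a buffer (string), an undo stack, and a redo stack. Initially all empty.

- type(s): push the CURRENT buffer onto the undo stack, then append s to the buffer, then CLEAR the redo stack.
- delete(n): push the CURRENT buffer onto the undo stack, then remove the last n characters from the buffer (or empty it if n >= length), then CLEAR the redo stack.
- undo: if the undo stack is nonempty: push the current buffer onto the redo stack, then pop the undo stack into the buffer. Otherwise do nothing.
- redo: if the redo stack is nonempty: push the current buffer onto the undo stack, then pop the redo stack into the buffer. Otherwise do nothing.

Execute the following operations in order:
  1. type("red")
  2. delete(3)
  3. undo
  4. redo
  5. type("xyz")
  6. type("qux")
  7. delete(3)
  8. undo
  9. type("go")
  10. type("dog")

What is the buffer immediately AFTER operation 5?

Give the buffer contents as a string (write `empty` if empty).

Answer: xyz

Derivation:
After op 1 (type): buf='red' undo_depth=1 redo_depth=0
After op 2 (delete): buf='(empty)' undo_depth=2 redo_depth=0
After op 3 (undo): buf='red' undo_depth=1 redo_depth=1
After op 4 (redo): buf='(empty)' undo_depth=2 redo_depth=0
After op 5 (type): buf='xyz' undo_depth=3 redo_depth=0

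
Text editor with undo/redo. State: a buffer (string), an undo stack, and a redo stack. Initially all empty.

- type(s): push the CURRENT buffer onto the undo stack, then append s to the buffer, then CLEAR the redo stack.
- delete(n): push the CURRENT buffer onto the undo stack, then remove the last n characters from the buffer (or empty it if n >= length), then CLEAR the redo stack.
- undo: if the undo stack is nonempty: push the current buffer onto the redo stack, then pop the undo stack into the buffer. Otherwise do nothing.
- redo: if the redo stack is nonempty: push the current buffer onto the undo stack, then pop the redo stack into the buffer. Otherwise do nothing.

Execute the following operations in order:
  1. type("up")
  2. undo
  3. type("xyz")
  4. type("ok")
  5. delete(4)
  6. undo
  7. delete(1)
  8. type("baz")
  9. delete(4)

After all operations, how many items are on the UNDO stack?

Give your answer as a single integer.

Answer: 5

Derivation:
After op 1 (type): buf='up' undo_depth=1 redo_depth=0
After op 2 (undo): buf='(empty)' undo_depth=0 redo_depth=1
After op 3 (type): buf='xyz' undo_depth=1 redo_depth=0
After op 4 (type): buf='xyzok' undo_depth=2 redo_depth=0
After op 5 (delete): buf='x' undo_depth=3 redo_depth=0
After op 6 (undo): buf='xyzok' undo_depth=2 redo_depth=1
After op 7 (delete): buf='xyzo' undo_depth=3 redo_depth=0
After op 8 (type): buf='xyzobaz' undo_depth=4 redo_depth=0
After op 9 (delete): buf='xyz' undo_depth=5 redo_depth=0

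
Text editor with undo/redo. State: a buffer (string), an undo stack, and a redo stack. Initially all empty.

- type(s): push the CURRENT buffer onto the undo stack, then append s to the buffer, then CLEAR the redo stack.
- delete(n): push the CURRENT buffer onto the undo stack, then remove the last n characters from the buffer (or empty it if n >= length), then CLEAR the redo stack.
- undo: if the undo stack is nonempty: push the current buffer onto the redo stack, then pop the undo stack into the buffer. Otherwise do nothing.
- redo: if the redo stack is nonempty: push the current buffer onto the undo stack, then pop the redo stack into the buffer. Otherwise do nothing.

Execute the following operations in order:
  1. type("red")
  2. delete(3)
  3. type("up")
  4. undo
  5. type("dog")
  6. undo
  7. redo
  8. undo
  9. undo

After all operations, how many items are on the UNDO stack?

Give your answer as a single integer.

Answer: 1

Derivation:
After op 1 (type): buf='red' undo_depth=1 redo_depth=0
After op 2 (delete): buf='(empty)' undo_depth=2 redo_depth=0
After op 3 (type): buf='up' undo_depth=3 redo_depth=0
After op 4 (undo): buf='(empty)' undo_depth=2 redo_depth=1
After op 5 (type): buf='dog' undo_depth=3 redo_depth=0
After op 6 (undo): buf='(empty)' undo_depth=2 redo_depth=1
After op 7 (redo): buf='dog' undo_depth=3 redo_depth=0
After op 8 (undo): buf='(empty)' undo_depth=2 redo_depth=1
After op 9 (undo): buf='red' undo_depth=1 redo_depth=2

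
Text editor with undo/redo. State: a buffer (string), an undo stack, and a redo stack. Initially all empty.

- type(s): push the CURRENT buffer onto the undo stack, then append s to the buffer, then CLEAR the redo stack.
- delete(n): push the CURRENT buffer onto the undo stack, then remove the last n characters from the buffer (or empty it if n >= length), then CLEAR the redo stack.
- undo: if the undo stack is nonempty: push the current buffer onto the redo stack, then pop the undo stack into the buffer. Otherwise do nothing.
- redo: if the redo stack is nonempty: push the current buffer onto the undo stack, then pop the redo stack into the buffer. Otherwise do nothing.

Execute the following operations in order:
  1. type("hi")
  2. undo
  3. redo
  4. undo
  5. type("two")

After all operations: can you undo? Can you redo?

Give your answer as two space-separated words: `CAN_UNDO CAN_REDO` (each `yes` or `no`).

Answer: yes no

Derivation:
After op 1 (type): buf='hi' undo_depth=1 redo_depth=0
After op 2 (undo): buf='(empty)' undo_depth=0 redo_depth=1
After op 3 (redo): buf='hi' undo_depth=1 redo_depth=0
After op 4 (undo): buf='(empty)' undo_depth=0 redo_depth=1
After op 5 (type): buf='two' undo_depth=1 redo_depth=0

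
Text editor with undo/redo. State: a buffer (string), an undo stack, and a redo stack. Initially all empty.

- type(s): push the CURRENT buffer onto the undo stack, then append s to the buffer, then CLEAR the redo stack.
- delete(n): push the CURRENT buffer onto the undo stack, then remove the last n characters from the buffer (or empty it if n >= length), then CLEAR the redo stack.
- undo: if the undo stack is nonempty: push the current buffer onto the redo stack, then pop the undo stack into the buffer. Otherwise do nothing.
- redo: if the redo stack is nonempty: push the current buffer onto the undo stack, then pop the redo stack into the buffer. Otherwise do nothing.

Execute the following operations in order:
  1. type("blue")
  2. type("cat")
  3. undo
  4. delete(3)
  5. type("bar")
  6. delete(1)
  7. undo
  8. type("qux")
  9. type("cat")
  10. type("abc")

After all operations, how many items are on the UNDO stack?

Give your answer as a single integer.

Answer: 6

Derivation:
After op 1 (type): buf='blue' undo_depth=1 redo_depth=0
After op 2 (type): buf='bluecat' undo_depth=2 redo_depth=0
After op 3 (undo): buf='blue' undo_depth=1 redo_depth=1
After op 4 (delete): buf='b' undo_depth=2 redo_depth=0
After op 5 (type): buf='bbar' undo_depth=3 redo_depth=0
After op 6 (delete): buf='bba' undo_depth=4 redo_depth=0
After op 7 (undo): buf='bbar' undo_depth=3 redo_depth=1
After op 8 (type): buf='bbarqux' undo_depth=4 redo_depth=0
After op 9 (type): buf='bbarquxcat' undo_depth=5 redo_depth=0
After op 10 (type): buf='bbarquxcatabc' undo_depth=6 redo_depth=0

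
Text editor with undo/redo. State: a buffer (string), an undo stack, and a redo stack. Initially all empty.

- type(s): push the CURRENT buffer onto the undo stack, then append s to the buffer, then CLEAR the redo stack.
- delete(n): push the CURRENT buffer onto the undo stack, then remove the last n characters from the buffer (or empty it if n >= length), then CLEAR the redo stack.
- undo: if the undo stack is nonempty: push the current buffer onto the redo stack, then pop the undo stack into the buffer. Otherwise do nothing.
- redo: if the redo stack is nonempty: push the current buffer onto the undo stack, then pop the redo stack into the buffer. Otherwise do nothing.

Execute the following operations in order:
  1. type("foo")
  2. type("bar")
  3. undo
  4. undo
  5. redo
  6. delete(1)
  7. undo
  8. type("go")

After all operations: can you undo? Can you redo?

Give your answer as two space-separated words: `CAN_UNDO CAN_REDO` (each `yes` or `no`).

Answer: yes no

Derivation:
After op 1 (type): buf='foo' undo_depth=1 redo_depth=0
After op 2 (type): buf='foobar' undo_depth=2 redo_depth=0
After op 3 (undo): buf='foo' undo_depth=1 redo_depth=1
After op 4 (undo): buf='(empty)' undo_depth=0 redo_depth=2
After op 5 (redo): buf='foo' undo_depth=1 redo_depth=1
After op 6 (delete): buf='fo' undo_depth=2 redo_depth=0
After op 7 (undo): buf='foo' undo_depth=1 redo_depth=1
After op 8 (type): buf='foogo' undo_depth=2 redo_depth=0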